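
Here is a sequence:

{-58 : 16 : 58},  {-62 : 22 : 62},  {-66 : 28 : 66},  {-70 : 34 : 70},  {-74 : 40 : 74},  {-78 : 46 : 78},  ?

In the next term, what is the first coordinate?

First coordinate — −4 each step: -58, -62, -66, -70, -74, -78 → -82.

-82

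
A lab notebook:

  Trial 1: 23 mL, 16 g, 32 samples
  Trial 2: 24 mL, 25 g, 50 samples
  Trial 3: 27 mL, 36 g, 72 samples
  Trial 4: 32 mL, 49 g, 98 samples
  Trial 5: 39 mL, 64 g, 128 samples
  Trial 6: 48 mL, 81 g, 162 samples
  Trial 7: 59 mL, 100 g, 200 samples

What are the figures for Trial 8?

ML — differences are 1, 3, 5, … (increasing by 2 each time): 23, 24, 27, 32, 39, 48, 59 → 72.
For the g, perfect squares: 4², 5², 6², …: 16, 25, 36, 49, 64, 81, 100 → 121.
Samples: 32, 50, 72, 98, 128, 162, 200 → 242 (always 2 × the g).
Putting it together: 72 mL, 121 g, 242 samples.

72 mL, 121 g, 242 samples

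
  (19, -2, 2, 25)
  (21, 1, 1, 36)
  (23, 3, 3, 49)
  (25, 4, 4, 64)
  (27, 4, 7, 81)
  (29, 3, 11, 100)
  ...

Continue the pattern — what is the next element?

(31, 1, 18, 121)

First slot: 19, 21, 23, 25, 27, 29 → 31 (+2 each step).
For the second slot, differences are 3, 2, 1, … (decreasing by 1 each time): -2, 1, 3, 4, 4, 3 → 1.
Third slot: each term is the sum of the two before it, so 2, 1, 3, 4, 7, 11 → 18.
Fourth slot: 25, 36, 49, 64, 81, 100 → 121 (perfect squares: 5², 6², 7², …).
Combining the parts gives (31, 1, 18, 121).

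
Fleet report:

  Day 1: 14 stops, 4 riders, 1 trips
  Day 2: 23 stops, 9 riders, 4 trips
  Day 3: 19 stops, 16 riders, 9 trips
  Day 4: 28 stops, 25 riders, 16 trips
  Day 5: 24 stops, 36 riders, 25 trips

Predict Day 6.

33 stops, 49 riders, 36 trips

For the stops, alternating steps +9, −4, +9, −4, …: 14, 23, 19, 28, 24 → 33.
For the riders, perfect squares: 2², 3², 4², …: 4, 9, 16, 25, 36 → 49.
Trips: 1, 4, 9, 16, 25 → 36 (perfect squares: 1², 2², 3², …).
Combining the parts gives 33 stops, 49 riders, 36 trips.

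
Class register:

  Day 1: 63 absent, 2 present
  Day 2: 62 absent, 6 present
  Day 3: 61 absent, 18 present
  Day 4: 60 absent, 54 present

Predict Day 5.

59 absent, 162 present

Absent — −1 each step: 63, 62, 61, 60 → 59.
Present: ×3 each step; 2, 6, 18, 54 → 162.
So the next row is 59 absent, 162 present.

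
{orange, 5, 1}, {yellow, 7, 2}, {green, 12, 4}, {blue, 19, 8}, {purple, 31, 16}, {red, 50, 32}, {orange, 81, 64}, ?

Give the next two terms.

{yellow, 131, 128}, {green, 212, 256}

Colour: repeats orange → yellow → green → blue → purple → red, so orange, yellow, green, blue, purple, red, orange → yellow → green.
Second coordinate: 5, 7, 12, 19, 31, 50, 81 → 131 → 212 (each term is the sum of the two before it).
Third coordinate goes 1, 2, 4, 8, 16, 32, 64 → 128 → 256 (×2 each step).
So the next two terms are {yellow, 131, 128} and {green, 212, 256}.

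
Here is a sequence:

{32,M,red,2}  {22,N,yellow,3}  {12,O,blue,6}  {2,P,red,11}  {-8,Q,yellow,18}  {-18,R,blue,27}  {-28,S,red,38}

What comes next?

First entry: −10 each step, so 32, 22, 12, 2, -8, -18, -28 → -38.
Letter — letters move forward 1 place in the alphabet: M, N, O, P, Q, R, S → T.
Colour: red, yellow, blue, red, yellow, blue, red → yellow (repeats red → yellow → blue).
For the fourth entry, differences are 1, 3, 5, … (increasing by 2 each time): 2, 3, 6, 11, 18, 27, 38 → 51.
Combining the parts gives {-38,T,yellow,51}.

{-38,T,yellow,51}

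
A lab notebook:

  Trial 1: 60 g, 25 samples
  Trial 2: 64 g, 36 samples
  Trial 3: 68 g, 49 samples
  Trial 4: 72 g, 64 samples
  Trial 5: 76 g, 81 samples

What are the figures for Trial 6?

80 g, 100 samples

G: +4 each step; 60, 64, 68, 72, 76 → 80.
Samples: perfect squares: 5², 6², 7², …, so 25, 36, 49, 64, 81 → 100.
Combining the parts gives 80 g, 100 samples.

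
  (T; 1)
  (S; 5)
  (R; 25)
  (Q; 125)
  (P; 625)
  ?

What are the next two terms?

Letter — letters move back 1 place in the alphabet: T, S, R, Q, P → O → N.
Second slot: ×5 each step, so 1, 5, 25, 125, 625 → 3125 → 15625.
Putting the parts together: (O; 3125) and then (N; 15625).

(O; 3125), (N; 15625)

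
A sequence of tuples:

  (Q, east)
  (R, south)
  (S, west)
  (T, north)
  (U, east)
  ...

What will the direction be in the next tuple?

Letter: Q, R, S, T, U → V (letters move forward 1 place in the alphabet).
Direction: east, south, west, north, east → south (repeats east → south → west → north).

south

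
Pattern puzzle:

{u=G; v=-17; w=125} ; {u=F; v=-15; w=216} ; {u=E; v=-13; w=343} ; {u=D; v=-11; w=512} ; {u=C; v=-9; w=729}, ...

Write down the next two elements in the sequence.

{u=B; v=-7; w=1000}, {u=A; v=-5; w=1331}

For the u, letters move back 1 place in the alphabet: G, F, E, D, C → B → A.
V: +2 each step, so -17, -15, -13, -11, -9 → -7 → -5.
W — perfect cubes: 5³, 6³, 7³, …: 125, 216, 343, 512, 729 → 1000 → 1331.
So the next two elements are {u=B; v=-7; w=1000} and {u=A; v=-5; w=1331}.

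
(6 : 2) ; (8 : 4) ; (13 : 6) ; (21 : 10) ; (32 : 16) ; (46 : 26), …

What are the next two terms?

First component: differences are 2, 5, 8, … (increasing by 3 each time), so 6, 8, 13, 21, 32, 46 → 63 → 83.
Second component: each term is the sum of the two before it; 2, 4, 6, 10, 16, 26 → 42 → 68.
So the next two terms are (63 : 42) and (83 : 68).

(63 : 42), (83 : 68)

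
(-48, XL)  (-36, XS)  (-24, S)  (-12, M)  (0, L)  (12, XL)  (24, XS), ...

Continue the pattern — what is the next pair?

(36, S)

For the first coordinate, +12 each step: -48, -36, -24, -12, 0, 12, 24 → 36.
Size goes XL, XS, S, M, L, XL, XS → S (repeats XL → XS → S → M → L).
So the next pair is (36, S).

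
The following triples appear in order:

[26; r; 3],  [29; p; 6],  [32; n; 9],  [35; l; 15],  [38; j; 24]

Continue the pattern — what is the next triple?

[41; h; 39]

First component: +3 each step, so 26, 29, 32, 35, 38 → 41.
Letter: letters move back 2 places in the alphabet; r, p, n, l, j → h.
For the third component, each term is the sum of the two before it: 3, 6, 9, 15, 24 → 39.
Combining the parts gives [41; h; 39].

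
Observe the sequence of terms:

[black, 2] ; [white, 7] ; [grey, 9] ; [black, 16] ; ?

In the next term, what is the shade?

white

For the shade, repeats black → white → grey: black, white, grey, black → white.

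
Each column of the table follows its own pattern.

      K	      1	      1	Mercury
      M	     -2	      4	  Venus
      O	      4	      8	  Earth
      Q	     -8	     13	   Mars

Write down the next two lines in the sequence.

S  16  19  Jupiter; U  -32  26  Saturn

For the letter, letters move forward 2 places in the alphabet: K, M, O, Q → S → U.
For the second component, ×(-2) each step: 1, -2, 4, -8 → 16 → -32.
Third component — differences are 3, 4, 5, … (increasing by 1 each time): 1, 4, 8, 13 → 19 → 26.
For the planet, runs through the planets Mercury→Neptune: Mercury, Venus, Earth, Mars → Jupiter → Saturn.
So the next two lines are S  16  19  Jupiter and U  -32  26  Saturn.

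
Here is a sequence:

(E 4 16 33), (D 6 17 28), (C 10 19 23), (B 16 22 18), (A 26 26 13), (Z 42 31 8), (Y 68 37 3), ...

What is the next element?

Letter goes E, D, C, B, A, Z, Y → X (letters move back 1 place in the alphabet, wrapping A→Z).
Second value: each term is the sum of the two before it, so 4, 6, 10, 16, 26, 42, 68 → 110.
Third value: differences are 1, 2, 3, … (increasing by 1 each time), so 16, 17, 19, 22, 26, 31, 37 → 44.
For the fourth value, −5 each step: 33, 28, 23, 18, 13, 8, 3 → -2.
So the next element is (X 110 44 -2).

(X 110 44 -2)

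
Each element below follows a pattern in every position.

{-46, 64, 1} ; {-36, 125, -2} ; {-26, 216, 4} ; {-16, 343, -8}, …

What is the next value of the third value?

Third value goes 1, -2, 4, -8 → 16 (×(-2) each step).

16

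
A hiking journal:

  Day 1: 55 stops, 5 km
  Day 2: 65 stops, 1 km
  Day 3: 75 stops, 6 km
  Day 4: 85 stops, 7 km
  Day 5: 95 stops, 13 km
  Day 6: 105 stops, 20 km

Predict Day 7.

For the stops, +10 each step: 55, 65, 75, 85, 95, 105 → 115.
Km: each term is the sum of the two before it; 5, 1, 6, 7, 13, 20 → 33.
So the next line is 115 stops, 33 km.

115 stops, 33 km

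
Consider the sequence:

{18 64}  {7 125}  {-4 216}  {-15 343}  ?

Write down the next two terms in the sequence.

First entry — −11 each step: 18, 7, -4, -15 → -26 → -37.
Second entry — perfect cubes: 4³, 5³, 6³, …: 64, 125, 216, 343 → 512 → 729.
Putting the parts together: {-26 512} and then {-37 729}.

{-26 512}, {-37 729}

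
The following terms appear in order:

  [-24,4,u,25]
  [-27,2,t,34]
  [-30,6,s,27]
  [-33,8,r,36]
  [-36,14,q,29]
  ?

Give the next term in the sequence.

[-39,22,p,38]

For the first value, −3 each step: -24, -27, -30, -33, -36 → -39.
Second value: 4, 2, 6, 8, 14 → 22 (each term is the sum of the two before it).
Letter: letters move back 1 place in the alphabet; u, t, s, r, q → p.
Fourth value goes 25, 34, 27, 36, 29 → 38 (alternating steps +9, −7, +9, −7, …).
Putting it together: [-39,22,p,38].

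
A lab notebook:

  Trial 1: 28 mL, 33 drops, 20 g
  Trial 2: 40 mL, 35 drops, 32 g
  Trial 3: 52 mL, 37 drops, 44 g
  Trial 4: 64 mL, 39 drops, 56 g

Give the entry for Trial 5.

ML: +12 each step; 28, 40, 52, 64 → 76.
Drops goes 33, 35, 37, 39 → 41 (+2 each step).
G: +12 each step; 20, 32, 44, 56 → 68.
Putting it together: 76 mL, 41 drops, 68 g.

76 mL, 41 drops, 68 g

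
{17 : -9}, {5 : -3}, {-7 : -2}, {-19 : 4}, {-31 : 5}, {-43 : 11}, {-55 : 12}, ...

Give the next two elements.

{-67 : 18}, {-79 : 19}

First coordinate: −12 each step; 17, 5, -7, -19, -31, -43, -55 → -67 → -79.
Second coordinate — alternating steps +6, +1, +6, +1, …: -9, -3, -2, 4, 5, 11, 12 → 18 → 19.
So the next two elements are {-67 : 18} and {-79 : 19}.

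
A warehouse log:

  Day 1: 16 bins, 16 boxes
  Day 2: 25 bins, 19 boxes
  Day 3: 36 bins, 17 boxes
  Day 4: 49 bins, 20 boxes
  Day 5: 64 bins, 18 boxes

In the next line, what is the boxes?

21

Boxes: 16, 19, 17, 20, 18 → 21 (alternating steps +3, −2, +3, −2, …).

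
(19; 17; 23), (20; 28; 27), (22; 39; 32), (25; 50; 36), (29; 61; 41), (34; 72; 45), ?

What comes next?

(40; 83; 50)

For the first part, differences are 1, 2, 3, … (increasing by 1 each time): 19, 20, 22, 25, 29, 34 → 40.
Second part — +11 each step: 17, 28, 39, 50, 61, 72 → 83.
Third part: alternating steps +4, +5, +4, +5, …, so 23, 27, 32, 36, 41, 45 → 50.
So the next element is (40; 83; 50).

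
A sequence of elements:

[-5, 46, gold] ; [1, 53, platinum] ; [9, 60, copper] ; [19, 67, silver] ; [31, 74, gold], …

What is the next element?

[45, 81, platinum]

First component goes -5, 1, 9, 19, 31 → 45 (differences are 6, 8, 10, … (increasing by 2 each time)).
Second component: 46, 53, 60, 67, 74 → 81 (+7 each step).
Metal goes gold, platinum, copper, silver, gold → platinum (repeats gold → platinum → copper → silver).
Putting it together: [45, 81, platinum].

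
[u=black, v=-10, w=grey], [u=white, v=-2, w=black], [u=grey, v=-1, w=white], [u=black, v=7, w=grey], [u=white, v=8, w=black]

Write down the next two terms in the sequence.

U goes black, white, grey, black, white → grey → black (repeats black → white → grey).
V goes -10, -2, -1, 7, 8 → 16 → 17 (alternating steps +8, +1, +8, +1, …).
W — repeats grey → black → white: grey, black, white, grey, black → white → grey.
So the next two terms are [u=grey, v=16, w=white] and [u=black, v=17, w=grey].

[u=grey, v=16, w=white], [u=black, v=17, w=grey]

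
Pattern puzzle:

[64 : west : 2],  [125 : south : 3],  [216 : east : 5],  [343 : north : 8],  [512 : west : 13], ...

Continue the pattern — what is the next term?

[729 : south : 21]

First part: perfect cubes: 4³, 5³, 6³, …; 64, 125, 216, 343, 512 → 729.
Direction: west, south, east, north, west → south (repeats west → south → east → north).
Third part: each term is the sum of the two before it; 2, 3, 5, 8, 13 → 21.
Combining the parts gives [729 : south : 21].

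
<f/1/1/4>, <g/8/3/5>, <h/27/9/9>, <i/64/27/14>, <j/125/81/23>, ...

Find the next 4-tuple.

Letter: letters move forward 1 place in the alphabet, so f, g, h, i, j → k.
Second coordinate goes 1, 8, 27, 64, 125 → 216 (perfect cubes: 1³, 2³, 3³, …).
For the third coordinate, ×3 each step: 1, 3, 9, 27, 81 → 243.
Fourth coordinate: each term is the sum of the two before it; 4, 5, 9, 14, 23 → 37.
Putting it together: <k/216/243/37>.

<k/216/243/37>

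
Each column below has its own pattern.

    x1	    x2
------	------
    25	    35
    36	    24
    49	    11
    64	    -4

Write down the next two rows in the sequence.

Column x1 goes 25, 36, 49, 64 → 81 → 100 (perfect squares: 5², 6², 7², …).
Column x2: 35, 24, 11, -4 → -21 → -40 (together with the column x1 always sums to 60).
Putting the parts together: 81  -21 and then 100  -40.

81  -21; 100  -40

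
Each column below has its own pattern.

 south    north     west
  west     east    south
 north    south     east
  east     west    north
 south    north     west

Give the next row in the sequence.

First direction: repeats south → west → north → east, so south, west, north, east, south → west.
Second direction: north, east, south, west, north → east (repeats north → east → south → west).
Third direction: repeats west → south → east → north; west, south, east, north, west → south.
Combining the parts gives west  east  south.

west  east  south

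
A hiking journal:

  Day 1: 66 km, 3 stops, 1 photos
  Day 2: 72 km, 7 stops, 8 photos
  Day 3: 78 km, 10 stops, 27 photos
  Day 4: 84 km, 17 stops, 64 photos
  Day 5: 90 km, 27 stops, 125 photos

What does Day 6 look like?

96 km, 44 stops, 216 photos

Km: 66, 72, 78, 84, 90 → 96 (+6 each step).
Stops: 3, 7, 10, 17, 27 → 44 (each term is the sum of the two before it).
Photos: perfect cubes: 1³, 2³, 3³, …; 1, 8, 27, 64, 125 → 216.
So the next record is 96 km, 44 stops, 216 photos.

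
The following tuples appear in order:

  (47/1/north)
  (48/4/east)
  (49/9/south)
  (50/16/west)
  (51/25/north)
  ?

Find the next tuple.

(52/36/east)

First slot — +1 each step: 47, 48, 49, 50, 51 → 52.
Second slot goes 1, 4, 9, 16, 25 → 36 (perfect squares: 1², 2², 3², …).
Direction: repeats north → east → south → west, so north, east, south, west, north → east.
Combining the parts gives (52/36/east).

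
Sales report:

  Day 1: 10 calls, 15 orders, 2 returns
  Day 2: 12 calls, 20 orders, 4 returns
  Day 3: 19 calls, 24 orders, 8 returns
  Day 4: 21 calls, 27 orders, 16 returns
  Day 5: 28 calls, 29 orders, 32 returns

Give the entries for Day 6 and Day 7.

30 calls, 30 orders, 64 returns; 37 calls, 30 orders, 128 returns

Calls: alternating steps +2, +7, +2, +7, …; 10, 12, 19, 21, 28 → 30 → 37.
Orders: differences are 5, 4, 3, … (decreasing by 1 each time); 15, 20, 24, 27, 29 → 30 → 30.
Returns goes 2, 4, 8, 16, 32 → 64 → 128 (×2 each step).
Putting the parts together: 30 calls, 30 orders, 64 returns and then 37 calls, 30 orders, 128 returns.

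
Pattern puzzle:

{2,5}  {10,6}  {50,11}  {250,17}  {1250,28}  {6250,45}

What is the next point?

{31250,73}

First part — ×5 each step: 2, 10, 50, 250, 1250, 6250 → 31250.
For the second part, each term is the sum of the two before it: 5, 6, 11, 17, 28, 45 → 73.
So the next point is {31250,73}.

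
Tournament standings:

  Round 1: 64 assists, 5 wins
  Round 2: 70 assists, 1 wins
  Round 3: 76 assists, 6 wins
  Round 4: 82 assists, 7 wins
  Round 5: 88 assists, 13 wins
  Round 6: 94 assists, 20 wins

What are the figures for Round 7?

Assists: +6 each step, so 64, 70, 76, 82, 88, 94 → 100.
Wins: 5, 1, 6, 7, 13, 20 → 33 (each term is the sum of the two before it).
Combining the parts gives 100 assists, 33 wins.

100 assists, 33 wins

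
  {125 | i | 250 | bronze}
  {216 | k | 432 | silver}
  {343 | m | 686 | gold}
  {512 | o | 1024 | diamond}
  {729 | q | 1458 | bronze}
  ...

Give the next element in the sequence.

{1000 | s | 2000 | silver}

First part goes 125, 216, 343, 512, 729 → 1000 (perfect cubes: 5³, 6³, 7³, …).
Letter — letters move forward 2 places in the alphabet: i, k, m, o, q → s.
Third part — always 2 × the first part: 250, 432, 686, 1024, 1458 → 2000.
For the rank, repeats bronze → silver → gold → diamond: bronze, silver, gold, diamond, bronze → silver.
Putting it together: {1000 | s | 2000 | silver}.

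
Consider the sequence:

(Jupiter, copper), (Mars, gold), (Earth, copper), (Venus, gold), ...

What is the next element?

(Mercury, copper)

Planet — runs backward through the planets Mercury→Neptune: Jupiter, Mars, Earth, Venus → Mercury.
Metal: alternates copper ↔ gold, so copper, gold, copper, gold → copper.
So the next element is (Mercury, copper).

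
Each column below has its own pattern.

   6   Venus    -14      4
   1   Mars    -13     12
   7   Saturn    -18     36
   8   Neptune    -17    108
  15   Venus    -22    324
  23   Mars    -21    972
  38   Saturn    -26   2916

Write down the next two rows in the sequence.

First component — each term is the sum of the two before it: 6, 1, 7, 8, 15, 23, 38 → 61 → 99.
For the planet, repeats Venus → Mars → Saturn → Neptune: Venus, Mars, Saturn, Neptune, Venus, Mars, Saturn → Neptune → Venus.
For the third component, alternating steps +1, −5, +1, −5, …: -14, -13, -18, -17, -22, -21, -26 → -25 → -30.
Fourth component: ×3 each step, so 4, 12, 36, 108, 324, 972, 2916 → 8748 → 26244.
So the next two rows are 61  Neptune  -25  8748 and 99  Venus  -30  26244.

61  Neptune  -25  8748; 99  Venus  -30  26244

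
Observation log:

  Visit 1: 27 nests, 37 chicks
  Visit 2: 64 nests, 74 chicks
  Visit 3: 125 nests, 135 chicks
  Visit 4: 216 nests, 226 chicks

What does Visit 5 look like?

Nests goes 27, 64, 125, 216 → 343 (perfect cubes: 3³, 4³, 5³, …).
Chicks: always 10 more than the nests, so 37, 74, 135, 226 → 353.
Putting it together: 343 nests, 353 chicks.

343 nests, 353 chicks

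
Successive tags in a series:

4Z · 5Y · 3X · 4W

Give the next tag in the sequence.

First component — alternating steps +1, −2, +1, −2, …: 4, 5, 3, 4 → 2.
Letter: letters move back 1 place in the alphabet, so Z, Y, X, W → V.
Combining the parts gives 2V.

2V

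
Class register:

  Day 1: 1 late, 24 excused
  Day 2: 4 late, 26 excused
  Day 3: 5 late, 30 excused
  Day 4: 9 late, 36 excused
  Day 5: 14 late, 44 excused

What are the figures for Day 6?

23 late, 54 excused

Late goes 1, 4, 5, 9, 14 → 23 (each term is the sum of the two before it).
Excused: differences are 2, 4, 6, … (increasing by 2 each time), so 24, 26, 30, 36, 44 → 54.
Combining the parts gives 23 late, 54 excused.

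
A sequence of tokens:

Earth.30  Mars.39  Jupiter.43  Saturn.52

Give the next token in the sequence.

Uranus.56

Planet: runs through the planets Mercury→Neptune, so Earth, Mars, Jupiter, Saturn → Uranus.
Second component — alternating steps +9, +4, +9, +4, …: 30, 39, 43, 52 → 56.
So the next token is Uranus.56.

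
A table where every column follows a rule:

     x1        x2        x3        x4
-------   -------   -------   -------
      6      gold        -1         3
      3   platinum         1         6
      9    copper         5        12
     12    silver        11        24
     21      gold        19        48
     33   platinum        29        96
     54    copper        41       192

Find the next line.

Column x1: 6, 3, 9, 12, 21, 33, 54 → 87 (each term is the sum of the two before it).
Column x2: repeats gold → platinum → copper → silver; gold, platinum, copper, silver, gold, platinum, copper → silver.
Column x3: differences are 2, 4, 6, … (increasing by 2 each time); -1, 1, 5, 11, 19, 29, 41 → 55.
Column x4: 3, 6, 12, 24, 48, 96, 192 → 384 (×2 each step).
So the next line is 87  silver  55  384.

87  silver  55  384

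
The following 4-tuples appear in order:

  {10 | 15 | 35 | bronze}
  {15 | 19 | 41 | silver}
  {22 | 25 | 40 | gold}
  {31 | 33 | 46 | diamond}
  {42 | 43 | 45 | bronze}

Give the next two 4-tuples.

First coordinate: differences are 5, 7, 9, … (increasing by 2 each time), so 10, 15, 22, 31, 42 → 55 → 70.
Second coordinate: differences are 4, 6, 8, … (increasing by 2 each time), so 15, 19, 25, 33, 43 → 55 → 69.
Third coordinate — alternating steps +6, −1, +6, −1, …: 35, 41, 40, 46, 45 → 51 → 50.
Rank: repeats bronze → silver → gold → diamond; bronze, silver, gold, diamond, bronze → silver → gold.
So the next two 4-tuples are {55 | 55 | 51 | silver} and {70 | 69 | 50 | gold}.

{55 | 55 | 51 | silver}, {70 | 69 | 50 | gold}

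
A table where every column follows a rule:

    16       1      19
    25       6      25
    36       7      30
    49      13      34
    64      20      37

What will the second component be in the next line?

33

First component: perfect squares: 4², 5², 6², …, so 16, 25, 36, 49, 64 → 81.
Second component: 1, 6, 7, 13, 20 → 33 (each term is the sum of the two before it).
Third component goes 19, 25, 30, 34, 37 → 39 (differences are 6, 5, 4, … (decreasing by 1 each time)).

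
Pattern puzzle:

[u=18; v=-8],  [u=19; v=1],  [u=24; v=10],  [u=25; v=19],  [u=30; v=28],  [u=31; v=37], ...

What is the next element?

U: alternating steps +1, +5, +1, +5, …; 18, 19, 24, 25, 30, 31 → 36.
V: +9 each step; -8, 1, 10, 19, 28, 37 → 46.
Combining the parts gives [u=36; v=46].

[u=36; v=46]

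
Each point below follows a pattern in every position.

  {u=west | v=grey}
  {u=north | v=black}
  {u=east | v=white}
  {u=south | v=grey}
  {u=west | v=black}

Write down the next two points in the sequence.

{u=north | v=white}, {u=east | v=grey}

U — repeats west → north → east → south: west, north, east, south, west → north → east.
For the v, repeats grey → black → white: grey, black, white, grey, black → white → grey.
Putting the parts together: {u=north | v=white} and then {u=east | v=grey}.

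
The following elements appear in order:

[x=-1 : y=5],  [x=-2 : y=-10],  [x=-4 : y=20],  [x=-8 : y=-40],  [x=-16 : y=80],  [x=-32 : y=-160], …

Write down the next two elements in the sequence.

[x=-64 : y=320], [x=-128 : y=-640]

X: ×2 each step; -1, -2, -4, -8, -16, -32 → -64 → -128.
Y: ×(-2) each step; 5, -10, 20, -40, 80, -160 → 320 → -640.
So the next two elements are [x=-64 : y=320] and [x=-128 : y=-640].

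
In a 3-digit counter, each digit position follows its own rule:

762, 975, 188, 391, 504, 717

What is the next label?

920

First digit: +2 each step, mod 10, so 7, 9, 1, 3, 5, 7 → 9.
Second digit — +1 each step, mod 10: 6, 7, 8, 9, 0, 1 → 2.
Third digit — +3 each step, mod 10: 2, 5, 8, 1, 4, 7 → 0.
Putting it together: 920.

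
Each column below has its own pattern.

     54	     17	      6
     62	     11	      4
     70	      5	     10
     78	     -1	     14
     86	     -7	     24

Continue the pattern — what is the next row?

First component: 54, 62, 70, 78, 86 → 94 (+8 each step).
Second component: −6 each step; 17, 11, 5, -1, -7 → -13.
For the third component, each term is the sum of the two before it: 6, 4, 10, 14, 24 → 38.
Combining the parts gives 94  -13  38.

94  -13  38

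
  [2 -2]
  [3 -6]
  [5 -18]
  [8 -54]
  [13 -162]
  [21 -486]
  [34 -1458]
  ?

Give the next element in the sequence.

First value: 2, 3, 5, 8, 13, 21, 34 → 55 (each term is the sum of the two before it).
Second value — ×3 each step: -2, -6, -18, -54, -162, -486, -1458 → -4374.
So the next element is [55 -4374].

[55 -4374]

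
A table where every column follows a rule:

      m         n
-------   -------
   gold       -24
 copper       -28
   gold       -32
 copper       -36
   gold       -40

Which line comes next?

Column m: alternates gold ↔ copper; gold, copper, gold, copper, gold → copper.
For the column n, −4 each step: -24, -28, -32, -36, -40 → -44.
So the next line is copper  -44.

copper  -44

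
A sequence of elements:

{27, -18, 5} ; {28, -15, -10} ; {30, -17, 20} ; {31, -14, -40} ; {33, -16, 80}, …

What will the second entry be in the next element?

First entry: 27, 28, 30, 31, 33 → 34 (alternating steps +1, +2, +1, +2, …).
Second entry: alternating steps +3, −2, +3, −2, …; -18, -15, -17, -14, -16 → -13.
For the third entry, ×(-2) each step: 5, -10, 20, -40, 80 → -160.

-13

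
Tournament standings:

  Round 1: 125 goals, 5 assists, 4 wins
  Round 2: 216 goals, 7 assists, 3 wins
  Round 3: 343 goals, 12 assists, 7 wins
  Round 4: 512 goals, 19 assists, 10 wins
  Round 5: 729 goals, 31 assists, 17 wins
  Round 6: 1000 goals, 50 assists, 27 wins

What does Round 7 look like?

1331 goals, 81 assists, 44 wins

Goals goes 125, 216, 343, 512, 729, 1000 → 1331 (perfect cubes: 5³, 6³, 7³, …).
For the assists, each term is the sum of the two before it: 5, 7, 12, 19, 31, 50 → 81.
For the wins, each term is the sum of the two before it: 4, 3, 7, 10, 17, 27 → 44.
So the next line is 1331 goals, 81 assists, 44 wins.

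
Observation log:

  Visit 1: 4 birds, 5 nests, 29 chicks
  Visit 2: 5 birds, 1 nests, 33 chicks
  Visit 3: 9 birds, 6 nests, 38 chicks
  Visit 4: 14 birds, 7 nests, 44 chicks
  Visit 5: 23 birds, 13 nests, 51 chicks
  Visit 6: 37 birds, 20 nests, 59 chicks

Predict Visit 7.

Birds: each term is the sum of the two before it, so 4, 5, 9, 14, 23, 37 → 60.
Nests — each term is the sum of the two before it: 5, 1, 6, 7, 13, 20 → 33.
Chicks — differences are 4, 5, 6, … (increasing by 1 each time): 29, 33, 38, 44, 51, 59 → 68.
So the next record is 60 birds, 33 nests, 68 chicks.

60 birds, 33 nests, 68 chicks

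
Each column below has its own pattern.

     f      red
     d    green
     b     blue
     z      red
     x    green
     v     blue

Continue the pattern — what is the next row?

t  red

Letter: letters move back 2 places in the alphabet, wrapping A→Z, so f, d, b, z, x, v → t.
Colour: repeats red → green → blue; red, green, blue, red, green, blue → red.
So the next row is t  red.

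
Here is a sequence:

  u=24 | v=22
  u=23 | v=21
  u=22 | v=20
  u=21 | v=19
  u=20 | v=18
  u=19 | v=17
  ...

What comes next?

u=18 | v=16

U: −1 each step; 24, 23, 22, 21, 20, 19 → 18.
V: always 2 less than the u; 22, 21, 20, 19, 18, 17 → 16.
So the next term is u=18 | v=16.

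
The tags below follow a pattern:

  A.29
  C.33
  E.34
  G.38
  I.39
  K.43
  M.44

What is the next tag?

O.48

Letter goes A, C, E, G, I, K, M → O (letters move forward 2 places in the alphabet).
Second component — alternating steps +4, +1, +4, +1, …: 29, 33, 34, 38, 39, 43, 44 → 48.
Putting it together: O.48.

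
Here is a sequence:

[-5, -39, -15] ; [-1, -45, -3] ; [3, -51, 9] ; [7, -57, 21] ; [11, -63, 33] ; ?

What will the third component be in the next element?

For the first component, +4 each step: -5, -1, 3, 7, 11 → 15.
Second component: -39, -45, -51, -57, -63 → -69 (−6 each step).
Third component: -15, -3, 9, 21, 33 → 45 (always 3 × the first component).

45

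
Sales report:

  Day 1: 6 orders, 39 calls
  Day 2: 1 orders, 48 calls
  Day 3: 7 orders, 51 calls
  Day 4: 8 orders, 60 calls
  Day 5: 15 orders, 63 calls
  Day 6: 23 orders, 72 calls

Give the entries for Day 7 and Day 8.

38 orders, 75 calls; 61 orders, 84 calls

Orders goes 6, 1, 7, 8, 15, 23 → 38 → 61 (each term is the sum of the two before it).
Calls: 39, 48, 51, 60, 63, 72 → 75 → 84 (alternating steps +9, +3, +9, +3, …).
So the next two records are 38 orders, 75 calls and 61 orders, 84 calls.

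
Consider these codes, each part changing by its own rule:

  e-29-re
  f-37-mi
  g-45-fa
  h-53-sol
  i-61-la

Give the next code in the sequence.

Letter goes e, f, g, h, i → j (letters move forward 1 place in the alphabet).
Second component: 29, 37, 45, 53, 61 → 69 (+8 each step).
Note: re, mi, fa, sol, la → ti (runs through the solfège scale do→ti).
So the next code is j-69-ti.

j-69-ti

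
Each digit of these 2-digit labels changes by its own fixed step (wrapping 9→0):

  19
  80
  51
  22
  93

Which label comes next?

For the first digit, −3 each step, mod 10: 1, 8, 5, 2, 9 → 6.
Second digit — +1 each step, mod 10: 9, 0, 1, 2, 3 → 4.
So the next label is 64.

64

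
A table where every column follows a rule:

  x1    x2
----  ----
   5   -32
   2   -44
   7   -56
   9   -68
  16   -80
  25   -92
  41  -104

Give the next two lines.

66  -116; 107  -128

Column x1: each term is the sum of the two before it; 5, 2, 7, 9, 16, 25, 41 → 66 → 107.
Column x2 goes -32, -44, -56, -68, -80, -92, -104 → -116 → -128 (−12 each step).
Putting the parts together: 66  -116 and then 107  -128.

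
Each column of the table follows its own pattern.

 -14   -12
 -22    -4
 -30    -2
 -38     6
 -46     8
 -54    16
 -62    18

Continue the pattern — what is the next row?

First component: -14, -22, -30, -38, -46, -54, -62 → -70 (−8 each step).
Second component: alternating steps +8, +2, +8, +2, …; -12, -4, -2, 6, 8, 16, 18 → 26.
Putting it together: -70  26.

-70  26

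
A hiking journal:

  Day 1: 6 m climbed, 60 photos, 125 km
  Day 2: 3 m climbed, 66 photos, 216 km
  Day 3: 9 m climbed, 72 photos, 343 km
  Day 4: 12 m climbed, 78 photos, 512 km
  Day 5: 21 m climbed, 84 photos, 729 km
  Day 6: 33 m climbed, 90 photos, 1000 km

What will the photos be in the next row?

96

M climbed: each term is the sum of the two before it; 6, 3, 9, 12, 21, 33 → 54.
Photos: 60, 66, 72, 78, 84, 90 → 96 (+6 each step).
Km: 125, 216, 343, 512, 729, 1000 → 1331 (perfect cubes: 5³, 6³, 7³, …).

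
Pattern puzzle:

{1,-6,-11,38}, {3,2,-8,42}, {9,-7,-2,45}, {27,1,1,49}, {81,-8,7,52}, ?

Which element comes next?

{243,0,10,56}

For the first coordinate, ×3 each step: 1, 3, 9, 27, 81 → 243.
For the second coordinate, alternating steps +8, −9, +8, −9, …: -6, 2, -7, 1, -8 → 0.
Third coordinate goes -11, -8, -2, 1, 7 → 10 (alternating steps +3, +6, +3, +6, …).
Fourth coordinate: alternating steps +4, +3, +4, +3, …; 38, 42, 45, 49, 52 → 56.
So the next element is {243,0,10,56}.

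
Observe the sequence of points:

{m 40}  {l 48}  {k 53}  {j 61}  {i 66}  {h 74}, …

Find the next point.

Letter — letters move back 1 place in the alphabet: m, l, k, j, i, h → g.
Second value — alternating steps +8, +5, +8, +5, …: 40, 48, 53, 61, 66, 74 → 79.
Putting it together: {g 79}.

{g 79}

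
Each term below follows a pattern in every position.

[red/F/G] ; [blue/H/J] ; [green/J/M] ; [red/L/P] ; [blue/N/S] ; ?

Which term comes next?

[green/P/V]

For the colour, repeats red → blue → green: red, blue, green, red, blue → green.
First letter: letters move forward 2 places in the alphabet; F, H, J, L, N → P.
Second letter: letters move forward 3 places in the alphabet, so G, J, M, P, S → V.
So the next term is [green/P/V].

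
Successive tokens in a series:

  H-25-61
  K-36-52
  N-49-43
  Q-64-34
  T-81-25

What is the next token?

W-100-16

Letter: H, K, N, Q, T → W (letters move forward 3 places in the alphabet).
For the second component, perfect squares: 5², 6², 7², …: 25, 36, 49, 64, 81 → 100.
Third component — −9 each step: 61, 52, 43, 34, 25 → 16.
Putting it together: W-100-16.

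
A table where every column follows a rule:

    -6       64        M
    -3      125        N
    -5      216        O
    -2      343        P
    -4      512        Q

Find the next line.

-1  729  R

For the first component, alternating steps +3, −2, +3, −2, …: -6, -3, -5, -2, -4 → -1.
Second component — perfect cubes: 4³, 5³, 6³, …: 64, 125, 216, 343, 512 → 729.
Letter goes M, N, O, P, Q → R (letters move forward 1 place in the alphabet).
So the next line is -1  729  R.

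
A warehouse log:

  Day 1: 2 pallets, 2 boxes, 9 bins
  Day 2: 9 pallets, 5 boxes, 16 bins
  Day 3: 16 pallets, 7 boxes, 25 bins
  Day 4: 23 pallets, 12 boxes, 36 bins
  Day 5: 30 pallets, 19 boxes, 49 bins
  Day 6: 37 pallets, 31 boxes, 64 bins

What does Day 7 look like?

For the pallets, +7 each step: 2, 9, 16, 23, 30, 37 → 44.
Boxes: each term is the sum of the two before it; 2, 5, 7, 12, 19, 31 → 50.
Bins goes 9, 16, 25, 36, 49, 64 → 81 (perfect squares: 3², 4², 5², …).
Putting it together: 44 pallets, 50 boxes, 81 bins.

44 pallets, 50 boxes, 81 bins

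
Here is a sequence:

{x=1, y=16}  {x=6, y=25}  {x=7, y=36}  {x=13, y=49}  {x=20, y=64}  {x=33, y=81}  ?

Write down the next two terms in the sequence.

X: 1, 6, 7, 13, 20, 33 → 53 → 86 (each term is the sum of the two before it).
Y: 16, 25, 36, 49, 64, 81 → 100 → 121 (perfect squares: 4², 5², 6², …).
So the next two terms are {x=53, y=100} and {x=86, y=121}.

{x=53, y=100}, {x=86, y=121}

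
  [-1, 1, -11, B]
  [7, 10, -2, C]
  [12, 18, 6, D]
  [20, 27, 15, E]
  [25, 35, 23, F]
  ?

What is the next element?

First coordinate: alternating steps +8, +5, +8, +5, …; -1, 7, 12, 20, 25 → 33.
Second coordinate: alternating steps +9, +8, +9, +8, …, so 1, 10, 18, 27, 35 → 44.
Third coordinate: -11, -2, 6, 15, 23 → 32 (always 12 less than the second coordinate).
Letter: letters move forward 1 place in the alphabet; B, C, D, E, F → G.
So the next element is [33, 44, 32, G].

[33, 44, 32, G]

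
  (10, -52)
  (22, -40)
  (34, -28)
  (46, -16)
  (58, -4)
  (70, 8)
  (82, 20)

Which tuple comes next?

(94, 32)

First component: 10, 22, 34, 46, 58, 70, 82 → 94 (+12 each step).
Second component goes -52, -40, -28, -16, -4, 8, 20 → 32 (+12 each step).
Combining the parts gives (94, 32).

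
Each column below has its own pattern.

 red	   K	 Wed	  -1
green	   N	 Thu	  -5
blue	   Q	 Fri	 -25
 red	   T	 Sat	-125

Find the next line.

green  W  Sun  -625

Colour: repeats red → green → blue, so red, green, blue, red → green.
Letter: K, N, Q, T → W (letters move forward 3 places in the alphabet).
For the day, runs through the weekdays Mon→Sun: Wed, Thu, Fri, Sat → Sun.
Fourth component — ×5 each step: -1, -5, -25, -125 → -625.
So the next line is green  W  Sun  -625.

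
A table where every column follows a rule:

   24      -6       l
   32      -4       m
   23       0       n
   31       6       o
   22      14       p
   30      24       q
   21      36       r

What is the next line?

For the first component, alternating steps +8, −9, +8, −9, …: 24, 32, 23, 31, 22, 30, 21 → 29.
Second component goes -6, -4, 0, 6, 14, 24, 36 → 50 (differences are 2, 4, 6, … (increasing by 2 each time)).
Letter: letters move forward 1 place in the alphabet, so l, m, n, o, p, q, r → s.
Combining the parts gives 29  50  s.

29  50  s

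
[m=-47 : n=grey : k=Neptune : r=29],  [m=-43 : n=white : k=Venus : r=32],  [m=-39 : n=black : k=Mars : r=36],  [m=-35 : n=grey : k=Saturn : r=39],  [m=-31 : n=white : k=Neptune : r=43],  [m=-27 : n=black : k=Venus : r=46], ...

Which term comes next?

[m=-23 : n=grey : k=Mars : r=50]

M goes -47, -43, -39, -35, -31, -27 → -23 (+4 each step).
N — repeats grey → white → black: grey, white, black, grey, white, black → grey.
For the k, repeats Neptune → Venus → Mars → Saturn: Neptune, Venus, Mars, Saturn, Neptune, Venus → Mars.
R — alternating steps +3, +4, +3, +4, …: 29, 32, 36, 39, 43, 46 → 50.
Putting it together: [m=-23 : n=grey : k=Mars : r=50].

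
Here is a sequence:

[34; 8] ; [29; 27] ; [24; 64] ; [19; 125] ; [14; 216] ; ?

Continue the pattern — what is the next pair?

First entry goes 34, 29, 24, 19, 14 → 9 (−5 each step).
Second entry goes 8, 27, 64, 125, 216 → 343 (perfect cubes: 2³, 3³, 4³, …).
Combining the parts gives [9; 343].

[9; 343]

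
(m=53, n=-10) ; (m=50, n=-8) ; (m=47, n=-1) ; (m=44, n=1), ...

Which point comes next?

(m=41, n=8)

M: 53, 50, 47, 44 → 41 (−3 each step).
N: alternating steps +2, +7, +2, +7, …, so -10, -8, -1, 1 → 8.
Combining the parts gives (m=41, n=8).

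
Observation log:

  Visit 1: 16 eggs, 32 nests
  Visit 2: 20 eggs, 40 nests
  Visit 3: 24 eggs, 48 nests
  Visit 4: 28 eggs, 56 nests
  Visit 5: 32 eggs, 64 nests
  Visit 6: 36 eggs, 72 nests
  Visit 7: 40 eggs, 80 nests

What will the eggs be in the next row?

Eggs: +4 each step, so 16, 20, 24, 28, 32, 36, 40 → 44.

44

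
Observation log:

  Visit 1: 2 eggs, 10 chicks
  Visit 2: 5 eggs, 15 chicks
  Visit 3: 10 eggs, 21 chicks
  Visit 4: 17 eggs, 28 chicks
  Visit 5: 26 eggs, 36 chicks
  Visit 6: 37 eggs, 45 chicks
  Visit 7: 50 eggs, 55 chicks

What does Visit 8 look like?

For the eggs, differences are 3, 5, 7, … (increasing by 2 each time): 2, 5, 10, 17, 26, 37, 50 → 65.
Chicks goes 10, 15, 21, 28, 36, 45, 55 → 66 (differences are 5, 6, 7, … (increasing by 1 each time)).
So the next row is 65 eggs, 66 chicks.

65 eggs, 66 chicks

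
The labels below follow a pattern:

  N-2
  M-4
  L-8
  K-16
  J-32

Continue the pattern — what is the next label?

I-64

Letter: letters move back 1 place in the alphabet; N, M, L, K, J → I.
Second component: 2, 4, 8, 16, 32 → 64 (×2 each step).
Putting it together: I-64.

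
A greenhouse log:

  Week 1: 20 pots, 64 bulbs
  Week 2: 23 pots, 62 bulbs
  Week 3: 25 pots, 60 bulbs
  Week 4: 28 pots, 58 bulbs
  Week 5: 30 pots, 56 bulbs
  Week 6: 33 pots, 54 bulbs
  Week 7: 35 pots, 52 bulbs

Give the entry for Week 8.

Pots: alternating steps +3, +2, +3, +2, …; 20, 23, 25, 28, 30, 33, 35 → 38.
Bulbs — −2 each step: 64, 62, 60, 58, 56, 54, 52 → 50.
Putting it together: 38 pots, 50 bulbs.

38 pots, 50 bulbs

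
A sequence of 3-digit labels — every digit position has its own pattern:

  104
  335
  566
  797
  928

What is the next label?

159

For the first digit, +2 each step, mod 10: 1, 3, 5, 7, 9 → 1.
Second digit: 0, 3, 6, 9, 2 → 5 (+3 each step, mod 10).
Third digit: +1 each step, mod 10; 4, 5, 6, 7, 8 → 9.
So the next label is 159.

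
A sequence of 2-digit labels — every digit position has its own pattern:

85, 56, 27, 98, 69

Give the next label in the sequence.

30

First digit: −3 each step, mod 10, so 8, 5, 2, 9, 6 → 3.
Second digit: +1 each step, mod 10; 5, 6, 7, 8, 9 → 0.
So the next label is 30.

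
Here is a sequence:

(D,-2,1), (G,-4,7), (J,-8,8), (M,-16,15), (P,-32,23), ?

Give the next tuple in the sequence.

(S,-64,38)

Letter — letters move forward 3 places in the alphabet: D, G, J, M, P → S.
Second entry: -2, -4, -8, -16, -32 → -64 (×2 each step).
For the third entry, each term is the sum of the two before it: 1, 7, 8, 15, 23 → 38.
Putting it together: (S,-64,38).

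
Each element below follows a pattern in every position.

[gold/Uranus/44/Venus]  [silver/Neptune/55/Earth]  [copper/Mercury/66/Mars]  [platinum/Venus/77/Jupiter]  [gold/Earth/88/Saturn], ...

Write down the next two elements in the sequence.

Metal: repeats gold → silver → copper → platinum; gold, silver, copper, platinum, gold → silver → copper.
For the first planet, runs through the planets Mercury→Neptune: Uranus, Neptune, Mercury, Venus, Earth → Mars → Jupiter.
Third coordinate goes 44, 55, 66, 77, 88 → 99 → 110 (+11 each step).
For the second planet, runs through the planets Mercury→Neptune: Venus, Earth, Mars, Jupiter, Saturn → Uranus → Neptune.
Putting the parts together: [silver/Mars/99/Uranus] and then [copper/Jupiter/110/Neptune].

[silver/Mars/99/Uranus], [copper/Jupiter/110/Neptune]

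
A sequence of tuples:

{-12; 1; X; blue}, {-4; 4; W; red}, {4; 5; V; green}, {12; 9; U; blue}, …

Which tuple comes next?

{20; 14; T; red}

First entry: +8 each step; -12, -4, 4, 12 → 20.
Second entry: each term is the sum of the two before it, so 1, 4, 5, 9 → 14.
Letter goes X, W, V, U → T (letters move back 1 place in the alphabet).
For the colour, repeats blue → red → green: blue, red, green, blue → red.
Putting it together: {20; 14; T; red}.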